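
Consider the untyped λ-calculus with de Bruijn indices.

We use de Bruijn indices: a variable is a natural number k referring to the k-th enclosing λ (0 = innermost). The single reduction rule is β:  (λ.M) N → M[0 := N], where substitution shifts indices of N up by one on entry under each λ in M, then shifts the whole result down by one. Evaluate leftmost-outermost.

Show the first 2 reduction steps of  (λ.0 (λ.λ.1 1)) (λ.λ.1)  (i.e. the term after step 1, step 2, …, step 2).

Answer: after 2 steps: λ.λ.λ.1 1

Working:
  start: (λ.0 (λ.λ.1 1)) (λ.λ.1)
  [1] (λ.λ.1) (λ.λ.1 1)
  [2] λ.λ.λ.1 1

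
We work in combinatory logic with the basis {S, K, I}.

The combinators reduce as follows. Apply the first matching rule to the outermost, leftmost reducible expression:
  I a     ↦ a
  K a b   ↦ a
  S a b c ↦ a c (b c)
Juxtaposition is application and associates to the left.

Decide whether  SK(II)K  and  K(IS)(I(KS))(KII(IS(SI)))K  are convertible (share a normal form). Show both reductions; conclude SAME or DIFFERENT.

Term A:
  start: SK(II)K
  step 1: KK(IIK)
  step 2: K

Term B:
  start: K(IS)(I(KS))(KII(IS(SI)))K
  step 1: IS(KII(IS(SI)))K
  step 2: S(KII(IS(SI)))K
  step 3: S(I(IS(SI)))K
  step 4: S(IS(SI))K
  step 5: S(S(SI))K

Answer: DIFFERENT — A ⇓ K, B ⇓ S(S(SI))K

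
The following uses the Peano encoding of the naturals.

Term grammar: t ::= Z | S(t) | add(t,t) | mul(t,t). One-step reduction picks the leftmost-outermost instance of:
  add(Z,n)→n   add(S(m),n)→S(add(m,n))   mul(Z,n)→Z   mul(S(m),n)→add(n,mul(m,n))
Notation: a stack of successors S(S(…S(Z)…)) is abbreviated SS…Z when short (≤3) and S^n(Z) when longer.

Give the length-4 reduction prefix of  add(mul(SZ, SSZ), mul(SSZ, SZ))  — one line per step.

  start: add(mul(SZ, SSZ), mul(SSZ, SZ))
  [1] add(add(SSZ, mul(Z, SSZ)), mul(SSZ, SZ))
  [2] add(S(add(SZ, mul(Z, SSZ))), mul(SSZ, SZ))
  [3] S(add(add(SZ, mul(Z, SSZ)), mul(SSZ, SZ)))
  [4] S(add(S(add(Z, mul(Z, SSZ))), mul(SSZ, SZ)))

Answer: after 4 steps: S(add(S(add(Z, mul(Z, SSZ))), mul(SSZ, SZ)))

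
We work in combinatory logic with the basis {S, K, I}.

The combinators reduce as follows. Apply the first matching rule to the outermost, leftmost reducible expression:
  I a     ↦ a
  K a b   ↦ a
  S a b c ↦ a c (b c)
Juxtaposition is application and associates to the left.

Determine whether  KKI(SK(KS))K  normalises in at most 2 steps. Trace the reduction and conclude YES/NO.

Answer: YES — reaches normal form SK(KS) in 2 ≤ 2 steps

Derivation:
  start: KKI(SK(KS))K
  step 1: K(SK(KS))K
  step 2: SK(KS)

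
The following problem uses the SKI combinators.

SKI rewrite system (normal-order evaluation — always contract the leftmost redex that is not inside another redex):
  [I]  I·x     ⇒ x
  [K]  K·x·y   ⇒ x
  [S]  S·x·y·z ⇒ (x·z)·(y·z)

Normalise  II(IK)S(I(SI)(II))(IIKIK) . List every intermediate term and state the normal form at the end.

Answer: normal form = SI  (in 7 steps)

Working:
  start: II(IK)S(I(SI)(II))(IIKIK)
  step 1: I(IK)S(I(SI)(II))(IIKIK)
  step 2: IKS(I(SI)(II))(IIKIK)
  step 3: KS(I(SI)(II))(IIKIK)
  step 4: S(IIKIK)
  step 5: S(IKIK)
  step 6: S(KIK)
  step 7: SI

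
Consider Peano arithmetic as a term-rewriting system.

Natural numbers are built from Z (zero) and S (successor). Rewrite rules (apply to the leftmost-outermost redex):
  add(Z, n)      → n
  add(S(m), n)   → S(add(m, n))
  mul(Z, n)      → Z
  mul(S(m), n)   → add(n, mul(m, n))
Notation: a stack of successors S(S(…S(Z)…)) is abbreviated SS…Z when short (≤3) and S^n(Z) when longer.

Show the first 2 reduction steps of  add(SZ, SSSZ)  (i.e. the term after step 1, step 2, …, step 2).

  start: add(SZ, SSSZ)
  →1  S(add(Z, SSSZ))
  →2  S^4(Z)

Answer: after 2 steps: S^4(Z)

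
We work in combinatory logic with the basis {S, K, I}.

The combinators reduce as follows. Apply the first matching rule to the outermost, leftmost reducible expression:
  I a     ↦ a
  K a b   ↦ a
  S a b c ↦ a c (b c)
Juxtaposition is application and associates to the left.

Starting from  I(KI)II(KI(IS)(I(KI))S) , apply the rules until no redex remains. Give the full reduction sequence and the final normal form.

Answer: normal form = I  (in 8 steps)

Reduction:
  start: I(KI)II(KI(IS)(I(KI))S)
  step 1: KIII(KI(IS)(I(KI))S)
  step 2: II(KI(IS)(I(KI))S)
  step 3: I(KI(IS)(I(KI))S)
  step 4: KI(IS)(I(KI))S
  step 5: I(I(KI))S
  step 6: I(KI)S
  step 7: KIS
  step 8: I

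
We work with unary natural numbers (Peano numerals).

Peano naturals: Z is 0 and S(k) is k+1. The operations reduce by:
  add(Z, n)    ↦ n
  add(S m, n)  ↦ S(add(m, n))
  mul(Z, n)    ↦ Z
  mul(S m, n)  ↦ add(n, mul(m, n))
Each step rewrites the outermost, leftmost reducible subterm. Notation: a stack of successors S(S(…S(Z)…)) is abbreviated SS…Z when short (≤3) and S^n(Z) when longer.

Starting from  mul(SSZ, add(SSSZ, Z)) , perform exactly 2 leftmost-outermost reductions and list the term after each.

  start: mul(SSZ, add(SSSZ, Z))
  [1] add(add(SSSZ, Z), mul(SZ, add(SSSZ, Z)))
  [2] add(S(add(SSZ, Z)), mul(SZ, add(SSSZ, Z)))

Answer: after 2 steps: add(S(add(SSZ, Z)), mul(SZ, add(SSSZ, Z)))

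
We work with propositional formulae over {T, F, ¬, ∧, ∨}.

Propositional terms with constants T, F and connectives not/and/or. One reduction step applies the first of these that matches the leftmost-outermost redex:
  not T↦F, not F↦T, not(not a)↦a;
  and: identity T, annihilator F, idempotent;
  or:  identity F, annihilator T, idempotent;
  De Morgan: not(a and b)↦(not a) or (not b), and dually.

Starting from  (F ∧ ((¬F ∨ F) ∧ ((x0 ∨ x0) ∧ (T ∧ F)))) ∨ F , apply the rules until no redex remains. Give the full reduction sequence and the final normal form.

Answer: normal form = F  (in 2 steps)

Working:
  start: (F ∧ ((¬F ∨ F) ∧ ((x0 ∨ x0) ∧ (T ∧ F)))) ∨ F
  →1  F ∧ ((¬F ∨ F) ∧ ((x0 ∨ x0) ∧ (T ∧ F)))
  →2  F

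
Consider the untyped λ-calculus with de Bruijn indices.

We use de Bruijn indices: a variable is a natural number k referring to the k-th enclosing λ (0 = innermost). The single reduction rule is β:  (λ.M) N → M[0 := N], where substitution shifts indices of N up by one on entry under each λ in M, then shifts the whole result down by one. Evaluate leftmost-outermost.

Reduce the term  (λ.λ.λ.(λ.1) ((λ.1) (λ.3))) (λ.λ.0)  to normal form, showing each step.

  start: (λ.λ.λ.(λ.1) ((λ.1) (λ.3))) (λ.λ.0)
  [1] λ.λ.(λ.1) ((λ.1) (λ.λ.λ.0))
  [2] λ.λ.0

Answer: normal form = λ.λ.0  (in 2 steps)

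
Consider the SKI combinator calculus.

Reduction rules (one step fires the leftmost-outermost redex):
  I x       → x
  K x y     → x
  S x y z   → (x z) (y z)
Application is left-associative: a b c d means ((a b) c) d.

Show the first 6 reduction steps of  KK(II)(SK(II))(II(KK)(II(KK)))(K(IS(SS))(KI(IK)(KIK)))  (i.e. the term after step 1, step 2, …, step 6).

  start: KK(II)(SK(II))(II(KK)(II(KK)))(K(IS(SS))(KI(IK)(KIK)))
  step 1: K(SK(II))(II(KK)(II(KK)))(K(IS(SS))(KI(IK)(KIK)))
  step 2: SK(II)(K(IS(SS))(KI(IK)(KIK)))
  step 3: K(K(IS(SS))(KI(IK)(KIK)))(II(K(IS(SS))(KI(IK)(KIK))))
  step 4: K(IS(SS))(KI(IK)(KIK))
  step 5: IS(SS)
  step 6: S(SS)

Answer: after 6 steps: S(SS)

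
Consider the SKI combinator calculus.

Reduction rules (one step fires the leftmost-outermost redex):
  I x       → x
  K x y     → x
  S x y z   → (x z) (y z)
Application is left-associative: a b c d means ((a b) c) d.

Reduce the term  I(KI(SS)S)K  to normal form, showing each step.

  start: I(KI(SS)S)K
  [1] KI(SS)SK
  [2] ISK
  [3] SK

Answer: normal form = SK  (in 3 steps)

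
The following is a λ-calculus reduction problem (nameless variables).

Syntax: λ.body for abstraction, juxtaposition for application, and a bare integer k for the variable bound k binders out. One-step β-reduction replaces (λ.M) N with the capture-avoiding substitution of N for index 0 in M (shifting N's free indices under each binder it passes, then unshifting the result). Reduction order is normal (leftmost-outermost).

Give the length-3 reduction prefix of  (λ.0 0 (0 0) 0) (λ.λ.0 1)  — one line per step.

  start: (λ.0 0 (0 0) 0) (λ.λ.0 1)
  →1  (λ.λ.0 1) (λ.λ.0 1) ((λ.λ.0 1) (λ.λ.0 1)) (λ.λ.0 1)
  →2  (λ.0 (λ.λ.0 1)) ((λ.λ.0 1) (λ.λ.0 1)) (λ.λ.0 1)
  →3  (λ.λ.0 1) (λ.λ.0 1) (λ.λ.0 1) (λ.λ.0 1)

Answer: after 3 steps: (λ.λ.0 1) (λ.λ.0 1) (λ.λ.0 1) (λ.λ.0 1)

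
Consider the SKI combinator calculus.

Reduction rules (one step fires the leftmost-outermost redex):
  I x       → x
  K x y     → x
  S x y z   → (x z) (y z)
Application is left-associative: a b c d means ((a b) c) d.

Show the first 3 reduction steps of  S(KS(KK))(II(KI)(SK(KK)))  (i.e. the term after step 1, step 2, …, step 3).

  start: S(KS(KK))(II(KI)(SK(KK)))
  [1] SS(II(KI)(SK(KK)))
  [2] SS(I(KI)(SK(KK)))
  [3] SS(KI(SK(KK)))

Answer: after 3 steps: SS(KI(SK(KK)))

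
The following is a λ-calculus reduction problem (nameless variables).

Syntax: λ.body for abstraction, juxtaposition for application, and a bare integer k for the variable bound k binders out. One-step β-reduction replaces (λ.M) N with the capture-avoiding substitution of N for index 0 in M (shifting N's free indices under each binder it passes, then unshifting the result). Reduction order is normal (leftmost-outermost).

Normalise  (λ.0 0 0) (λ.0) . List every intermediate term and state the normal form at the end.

Answer: normal form = λ.0  (in 3 steps)

Working:
  start: (λ.0 0 0) (λ.0)
  →1  (λ.0) (λ.0) (λ.0)
  →2  (λ.0) (λ.0)
  →3  λ.0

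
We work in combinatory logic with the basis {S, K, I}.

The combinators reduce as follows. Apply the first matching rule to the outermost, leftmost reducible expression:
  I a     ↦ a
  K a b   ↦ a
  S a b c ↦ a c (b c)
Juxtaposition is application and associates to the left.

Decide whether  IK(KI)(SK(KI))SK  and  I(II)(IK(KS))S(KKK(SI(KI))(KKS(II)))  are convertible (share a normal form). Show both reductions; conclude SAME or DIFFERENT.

Answer: DIFFERENT — A ⇓ K, B ⇓ S

Derivation:
Term A:
  start: IK(KI)(SK(KI))SK
  [1] K(KI)(SK(KI))SK
  [2] KISK
  [3] IK
  [4] K

Term B:
  start: I(II)(IK(KS))S(KKK(SI(KI))(KKS(II)))
  [1] II(IK(KS))S(KKK(SI(KI))(KKS(II)))
  [2] I(IK(KS))S(KKK(SI(KI))(KKS(II)))
  [3] IK(KS)S(KKK(SI(KI))(KKS(II)))
  [4] K(KS)S(KKK(SI(KI))(KKS(II)))
  [5] KS(KKK(SI(KI))(KKS(II)))
  [6] S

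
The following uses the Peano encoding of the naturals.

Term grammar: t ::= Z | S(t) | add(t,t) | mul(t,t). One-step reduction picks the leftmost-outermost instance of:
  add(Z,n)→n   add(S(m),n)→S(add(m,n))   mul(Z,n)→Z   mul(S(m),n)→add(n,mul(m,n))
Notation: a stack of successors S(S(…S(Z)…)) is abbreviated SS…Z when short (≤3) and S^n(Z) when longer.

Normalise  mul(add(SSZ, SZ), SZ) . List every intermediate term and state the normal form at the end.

  start: mul(add(SSZ, SZ), SZ)
  [1] mul(S(add(SZ, SZ)), SZ)
  [2] add(SZ, mul(add(SZ, SZ), SZ))
  [3] S(add(Z, mul(add(SZ, SZ), SZ)))
  [4] S(mul(add(SZ, SZ), SZ))
  [5] S(mul(S(add(Z, SZ)), SZ))
  [6] S(add(SZ, mul(add(Z, SZ), SZ)))
  [7] S(S(add(Z, mul(add(Z, SZ), SZ))))
  [8] S(S(mul(add(Z, SZ), SZ)))
  [9] S(S(mul(SZ, SZ)))
  [10] S(S(add(SZ, mul(Z, SZ))))
  [11] S(S(S(add(Z, mul(Z, SZ)))))
  [12] S(S(S(mul(Z, SZ))))
  [13] SSSZ

Answer: normal form = SSSZ  (in 13 steps)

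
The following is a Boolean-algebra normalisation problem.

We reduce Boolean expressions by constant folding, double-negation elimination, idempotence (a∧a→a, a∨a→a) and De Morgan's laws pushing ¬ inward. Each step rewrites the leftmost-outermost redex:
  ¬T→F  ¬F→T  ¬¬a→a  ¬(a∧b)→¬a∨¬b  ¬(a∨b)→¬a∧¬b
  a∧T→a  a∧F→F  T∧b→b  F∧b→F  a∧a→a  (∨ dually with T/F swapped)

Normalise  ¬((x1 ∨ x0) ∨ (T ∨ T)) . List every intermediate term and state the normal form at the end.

  start: ¬((x1 ∨ x0) ∨ (T ∨ T))
  →1  ¬(x1 ∨ x0) ∧ ¬(T ∨ T)
  →2  (¬x1 ∧ ¬x0) ∧ ¬(T ∨ T)
  →3  (¬x1 ∧ ¬x0) ∧ (¬T ∧ ¬T)
  →4  (¬x1 ∧ ¬x0) ∧ ¬T
  →5  (¬x1 ∧ ¬x0) ∧ F
  →6  F

Answer: normal form = F  (in 6 steps)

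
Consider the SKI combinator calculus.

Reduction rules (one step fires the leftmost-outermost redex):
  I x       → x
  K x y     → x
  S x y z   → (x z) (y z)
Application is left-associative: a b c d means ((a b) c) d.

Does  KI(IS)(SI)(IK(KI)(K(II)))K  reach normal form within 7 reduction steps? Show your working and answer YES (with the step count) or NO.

  start: KI(IS)(SI)(IK(KI)(K(II)))K
  →1  I(SI)(IK(KI)(K(II)))K
  →2  SI(IK(KI)(K(II)))K
  →3  IK(IK(KI)(K(II))K)
  →4  K(IK(KI)(K(II))K)
  →5  K(K(KI)(K(II))K)
  →6  K(KIK)
  →7  KI

Answer: YES — reaches normal form KI in 7 ≤ 7 steps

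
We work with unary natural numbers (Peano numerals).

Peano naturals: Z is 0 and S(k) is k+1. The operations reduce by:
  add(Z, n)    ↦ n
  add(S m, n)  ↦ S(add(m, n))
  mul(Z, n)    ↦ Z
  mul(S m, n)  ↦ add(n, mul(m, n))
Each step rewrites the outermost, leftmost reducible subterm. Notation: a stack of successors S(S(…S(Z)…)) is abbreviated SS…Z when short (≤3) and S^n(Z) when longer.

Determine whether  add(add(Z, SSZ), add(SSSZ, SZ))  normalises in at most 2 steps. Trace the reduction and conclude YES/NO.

  start: add(add(Z, SSZ), add(SSSZ, SZ))
  →1  add(SSZ, add(SSSZ, SZ))
  →2  S(add(SZ, add(SSSZ, SZ)))

Answer: NO — after 2 steps the term is S(add(SZ, add(SSSZ, SZ))), not yet normal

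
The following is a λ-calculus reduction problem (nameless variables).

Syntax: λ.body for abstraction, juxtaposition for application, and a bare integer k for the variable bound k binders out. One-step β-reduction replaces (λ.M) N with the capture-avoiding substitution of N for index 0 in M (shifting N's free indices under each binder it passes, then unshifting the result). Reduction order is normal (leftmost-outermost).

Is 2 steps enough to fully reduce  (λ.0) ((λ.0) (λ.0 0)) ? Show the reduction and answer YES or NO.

Answer: YES — reaches normal form λ.0 0 in 2 ≤ 2 steps

Derivation:
  start: (λ.0) ((λ.0) (λ.0 0))
  [1] (λ.0) (λ.0 0)
  [2] λ.0 0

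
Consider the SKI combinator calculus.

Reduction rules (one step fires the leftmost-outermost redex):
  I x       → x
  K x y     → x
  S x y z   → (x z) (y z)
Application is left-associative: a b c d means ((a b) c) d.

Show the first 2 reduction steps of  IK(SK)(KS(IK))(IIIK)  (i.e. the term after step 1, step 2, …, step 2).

  start: IK(SK)(KS(IK))(IIIK)
  [1] K(SK)(KS(IK))(IIIK)
  [2] SK(IIIK)

Answer: after 2 steps: SK(IIIK)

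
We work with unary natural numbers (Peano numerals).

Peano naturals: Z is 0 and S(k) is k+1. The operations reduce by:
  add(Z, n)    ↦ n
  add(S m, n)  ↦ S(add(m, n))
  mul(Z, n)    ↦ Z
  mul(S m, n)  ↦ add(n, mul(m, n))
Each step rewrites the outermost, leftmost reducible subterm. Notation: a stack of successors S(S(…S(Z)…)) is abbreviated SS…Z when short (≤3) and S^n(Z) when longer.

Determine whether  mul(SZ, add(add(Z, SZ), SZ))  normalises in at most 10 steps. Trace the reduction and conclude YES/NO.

  start: mul(SZ, add(add(Z, SZ), SZ))
  →1  add(add(add(Z, SZ), SZ), mul(Z, add(add(Z, SZ), SZ)))
  →2  add(add(SZ, SZ), mul(Z, add(add(Z, SZ), SZ)))
  →3  add(S(add(Z, SZ)), mul(Z, add(add(Z, SZ), SZ)))
  →4  S(add(add(Z, SZ), mul(Z, add(add(Z, SZ), SZ))))
  →5  S(add(SZ, mul(Z, add(add(Z, SZ), SZ))))
  →6  S(S(add(Z, mul(Z, add(add(Z, SZ), SZ)))))
  →7  S(S(mul(Z, add(add(Z, SZ), SZ))))
  →8  SSZ

Answer: YES — reaches normal form SSZ in 8 ≤ 10 steps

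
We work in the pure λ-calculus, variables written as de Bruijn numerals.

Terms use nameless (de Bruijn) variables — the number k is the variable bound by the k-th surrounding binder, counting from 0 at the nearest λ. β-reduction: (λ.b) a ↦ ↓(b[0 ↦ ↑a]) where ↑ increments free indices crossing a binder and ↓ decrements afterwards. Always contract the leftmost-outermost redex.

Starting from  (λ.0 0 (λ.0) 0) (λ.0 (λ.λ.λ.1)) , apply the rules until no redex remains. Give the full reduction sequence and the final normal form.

  start: (λ.0 0 (λ.0) 0) (λ.0 (λ.λ.λ.1))
  [1] (λ.0 (λ.λ.λ.1)) (λ.0 (λ.λ.λ.1)) (λ.0) (λ.0 (λ.λ.λ.1))
  [2] (λ.0 (λ.λ.λ.1)) (λ.λ.λ.1) (λ.0) (λ.0 (λ.λ.λ.1))
  [3] (λ.λ.λ.1) (λ.λ.λ.1) (λ.0) (λ.0 (λ.λ.λ.1))
  [4] (λ.λ.1) (λ.0) (λ.0 (λ.λ.λ.1))
  [5] (λ.λ.0) (λ.0 (λ.λ.λ.1))
  [6] λ.0

Answer: normal form = λ.0  (in 6 steps)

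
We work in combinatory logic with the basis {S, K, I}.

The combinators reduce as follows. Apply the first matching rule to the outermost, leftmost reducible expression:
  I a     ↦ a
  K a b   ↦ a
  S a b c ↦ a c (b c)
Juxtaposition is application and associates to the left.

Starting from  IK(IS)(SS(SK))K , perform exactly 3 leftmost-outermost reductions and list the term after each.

Answer: after 3 steps: SK

Working:
  start: IK(IS)(SS(SK))K
  →1  K(IS)(SS(SK))K
  →2  ISK
  →3  SK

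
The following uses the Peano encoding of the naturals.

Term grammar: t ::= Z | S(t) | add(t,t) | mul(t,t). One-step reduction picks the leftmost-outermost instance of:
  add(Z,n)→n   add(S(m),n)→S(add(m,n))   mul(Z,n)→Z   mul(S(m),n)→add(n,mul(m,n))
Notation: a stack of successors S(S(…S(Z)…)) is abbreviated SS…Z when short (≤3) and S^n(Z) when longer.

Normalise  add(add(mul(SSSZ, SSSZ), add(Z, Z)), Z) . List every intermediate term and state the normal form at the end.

Answer: normal form = S^9(Z)  (in 37 steps)

Derivation:
  start: add(add(mul(SSSZ, SSSZ), add(Z, Z)), Z)
  →1  add(add(add(SSSZ, mul(SSZ, SSSZ)), add(Z, Z)), Z)
  →2  add(add(S(add(SSZ, mul(SSZ, SSSZ))), add(Z, Z)), Z)
  →3  add(S(add(add(SSZ, mul(SSZ, SSSZ)), add(Z, Z))), Z)
  →4  S(add(add(add(SSZ, mul(SSZ, SSSZ)), add(Z, Z)), Z))
  →5  S(add(add(S(add(SZ, mul(SSZ, SSSZ))), add(Z, Z)), Z))
  →6  S(add(S(add(add(SZ, mul(SSZ, SSSZ)), add(Z, Z))), Z))
  →7  S(S(add(add(add(SZ, mul(SSZ, SSSZ)), add(Z, Z)), Z)))
  →8  S(S(add(add(S(add(Z, mul(SSZ, SSSZ))), add(Z, Z)), Z)))
  →9  S(S(add(S(add(add(Z, mul(SSZ, SSSZ)), add(Z, Z))), Z)))
  →10  S(S(S(add(add(add(Z, mul(SSZ, SSSZ)), add(Z, Z)), Z))))
  →11  S(S(S(add(add(mul(SSZ, SSSZ), add(Z, Z)), Z))))
  →12  S(S(S(add(add(add(SSSZ, mul(SZ, SSSZ)), add(Z, Z)), Z))))
  →13  S(S(S(add(add(S(add(SSZ, mul(SZ, SSSZ))), add(Z, Z)), Z))))
  →14  S(S(S(add(S(add(add(SSZ, mul(SZ, SSSZ)), add(Z, Z))), Z))))
  →15  S(S(S(S(add(add(add(SSZ, mul(SZ, SSSZ)), add(Z, Z)), Z)))))
  →16  S(S(S(S(add(add(S(add(SZ, mul(SZ, SSSZ))), add(Z, Z)), Z)))))
  →17  S(S(S(S(add(S(add(add(SZ, mul(SZ, SSSZ)), add(Z, Z))), Z)))))
  →18  S(S(S(S(S(add(add(add(SZ, mul(SZ, SSSZ)), add(Z, Z)), Z))))))
  →19  S(S(S(S(S(add(add(S(add(Z, mul(SZ, SSSZ))), add(Z, Z)), Z))))))
  →20  S(S(S(S(S(add(S(add(add(Z, mul(SZ, SSSZ)), add(Z, Z))), Z))))))
  →21  S(S(S(S(S(S(add(add(add(Z, mul(SZ, SSSZ)), add(Z, Z)), Z)))))))
  →22  S(S(S(S(S(S(add(add(mul(SZ, SSSZ), add(Z, Z)), Z)))))))
  →23  S(S(S(S(S(S(add(add(add(SSSZ, mul(Z, SSSZ)), add(Z, Z)), Z)))))))
  →24  S(S(S(S(S(S(add(add(S(add(SSZ, mul(Z, SSSZ))), add(Z, Z)), Z)))))))
  →25  S(S(S(S(S(S(add(S(add(add(SSZ, mul(Z, SSSZ)), add(Z, Z))), Z)))))))
  →26  S(S(S(S(S(S(S(add(add(add(SSZ, mul(Z, SSSZ)), add(Z, Z)), Z))))))))
  →27  S(S(S(S(S(S(S(add(add(S(add(SZ, mul(Z, SSSZ))), add(Z, Z)), Z))))))))
  →28  S(S(S(S(S(S(S(add(S(add(add(SZ, mul(Z, SSSZ)), add(Z, Z))), Z))))))))
  →29  S(S(S(S(S(S(S(S(add(add(add(SZ, mul(Z, SSSZ)), add(Z, Z)), Z)))))))))
  →30  S(S(S(S(S(S(S(S(add(add(S(add(Z, mul(Z, SSSZ))), add(Z, Z)), Z)))))))))
  →31  S(S(S(S(S(S(S(S(add(S(add(add(Z, mul(Z, SSSZ)), add(Z, Z))), Z)))))))))
  →32  S(S(S(S(S(S(S(S(S(add(add(add(Z, mul(Z, SSSZ)), add(Z, Z)), Z))))))))))
  →33  S(S(S(S(S(S(S(S(S(add(add(mul(Z, SSSZ), add(Z, Z)), Z))))))))))
  →34  S(S(S(S(S(S(S(S(S(add(add(Z, add(Z, Z)), Z))))))))))
  →35  S(S(S(S(S(S(S(S(S(add(add(Z, Z), Z))))))))))
  →36  S(S(S(S(S(S(S(S(S(add(Z, Z))))))))))
  →37  S^9(Z)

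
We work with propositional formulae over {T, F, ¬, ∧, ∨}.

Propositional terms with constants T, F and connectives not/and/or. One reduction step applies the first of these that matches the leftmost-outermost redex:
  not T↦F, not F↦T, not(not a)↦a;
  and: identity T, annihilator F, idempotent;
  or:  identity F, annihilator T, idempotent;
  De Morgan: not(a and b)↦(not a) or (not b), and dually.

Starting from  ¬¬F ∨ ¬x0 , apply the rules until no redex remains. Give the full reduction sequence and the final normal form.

Answer: normal form = ¬x0  (in 2 steps)

Working:
  start: ¬¬F ∨ ¬x0
  [1] F ∨ ¬x0
  [2] ¬x0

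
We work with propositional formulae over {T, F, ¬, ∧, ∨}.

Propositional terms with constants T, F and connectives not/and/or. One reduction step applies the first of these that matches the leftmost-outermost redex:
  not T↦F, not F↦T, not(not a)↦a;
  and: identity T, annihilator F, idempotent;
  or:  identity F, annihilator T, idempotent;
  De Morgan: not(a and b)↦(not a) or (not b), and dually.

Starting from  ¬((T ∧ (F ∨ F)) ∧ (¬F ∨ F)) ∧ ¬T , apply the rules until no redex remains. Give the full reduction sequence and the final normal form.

  start: ¬((T ∧ (F ∨ F)) ∧ (¬F ∨ F)) ∧ ¬T
  [1] (¬(T ∧ (F ∨ F)) ∨ ¬(¬F ∨ F)) ∧ ¬T
  [2] ((¬T ∨ ¬(F ∨ F)) ∨ ¬(¬F ∨ F)) ∧ ¬T
  [3] ((F ∨ ¬(F ∨ F)) ∨ ¬(¬F ∨ F)) ∧ ¬T
  [4] (¬(F ∨ F) ∨ ¬(¬F ∨ F)) ∧ ¬T
  [5] ((¬F ∧ ¬F) ∨ ¬(¬F ∨ F)) ∧ ¬T
  [6] (¬F ∨ ¬(¬F ∨ F)) ∧ ¬T
  [7] (T ∨ ¬(¬F ∨ F)) ∧ ¬T
  [8] T ∧ ¬T
  [9] ¬T
  [10] F

Answer: normal form = F  (in 10 steps)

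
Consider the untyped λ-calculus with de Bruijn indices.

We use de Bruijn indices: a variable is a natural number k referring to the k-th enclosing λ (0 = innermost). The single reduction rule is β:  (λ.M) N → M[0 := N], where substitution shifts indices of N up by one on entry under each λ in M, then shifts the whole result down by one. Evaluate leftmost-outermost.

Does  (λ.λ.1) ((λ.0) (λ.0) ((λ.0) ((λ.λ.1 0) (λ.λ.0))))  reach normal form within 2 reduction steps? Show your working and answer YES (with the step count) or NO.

  start: (λ.λ.1) ((λ.0) (λ.0) ((λ.0) ((λ.λ.1 0) (λ.λ.0))))
  →1  λ.(λ.0) (λ.0) ((λ.0) ((λ.λ.1 0) (λ.λ.0)))
  →2  λ.(λ.0) ((λ.0) ((λ.λ.1 0) (λ.λ.0)))

Answer: NO — after 2 steps the term is λ.(λ.0) ((λ.0) ((λ.λ.1 0) (λ.λ.0))), not yet normal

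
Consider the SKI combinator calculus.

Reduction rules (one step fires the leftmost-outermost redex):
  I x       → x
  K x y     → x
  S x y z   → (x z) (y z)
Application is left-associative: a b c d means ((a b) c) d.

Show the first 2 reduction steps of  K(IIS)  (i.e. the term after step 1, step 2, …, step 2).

  start: K(IIS)
  step 1: K(IS)
  step 2: KS

Answer: after 2 steps: KS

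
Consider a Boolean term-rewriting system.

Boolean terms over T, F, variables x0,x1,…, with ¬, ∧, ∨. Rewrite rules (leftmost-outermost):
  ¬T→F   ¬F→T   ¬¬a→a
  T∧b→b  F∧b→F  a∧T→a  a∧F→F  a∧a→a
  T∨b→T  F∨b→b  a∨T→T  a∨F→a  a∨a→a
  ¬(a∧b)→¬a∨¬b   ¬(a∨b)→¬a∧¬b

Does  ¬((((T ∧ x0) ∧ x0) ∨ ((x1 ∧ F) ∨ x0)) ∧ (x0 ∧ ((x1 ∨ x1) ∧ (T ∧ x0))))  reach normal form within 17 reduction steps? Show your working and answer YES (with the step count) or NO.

Answer: NO — after 17 steps the term is ¬x0 ∨ (¬x0 ∨ (¬x1 ∨ ¬(T ∧ x0))), not yet normal

Working:
  start: ¬((((T ∧ x0) ∧ x0) ∨ ((x1 ∧ F) ∨ x0)) ∧ (x0 ∧ ((x1 ∨ x1) ∧ (T ∧ x0))))
  →1  ¬(((T ∧ x0) ∧ x0) ∨ ((x1 ∧ F) ∨ x0)) ∨ ¬(x0 ∧ ((x1 ∨ x1) ∧ (T ∧ x0)))
  →2  (¬((T ∧ x0) ∧ x0) ∧ ¬((x1 ∧ F) ∨ x0)) ∨ ¬(x0 ∧ ((x1 ∨ x1) ∧ (T ∧ x0)))
  →3  ((¬(T ∧ x0) ∨ ¬x0) ∧ ¬((x1 ∧ F) ∨ x0)) ∨ ¬(x0 ∧ ((x1 ∨ x1) ∧ (T ∧ x0)))
  →4  (((¬T ∨ ¬x0) ∨ ¬x0) ∧ ¬((x1 ∧ F) ∨ x0)) ∨ ¬(x0 ∧ ((x1 ∨ x1) ∧ (T ∧ x0)))
  →5  (((F ∨ ¬x0) ∨ ¬x0) ∧ ¬((x1 ∧ F) ∨ x0)) ∨ ¬(x0 ∧ ((x1 ∨ x1) ∧ (T ∧ x0)))
  →6  ((¬x0 ∨ ¬x0) ∧ ¬((x1 ∧ F) ∨ x0)) ∨ ¬(x0 ∧ ((x1 ∨ x1) ∧ (T ∧ x0)))
  →7  (¬x0 ∧ ¬((x1 ∧ F) ∨ x0)) ∨ ¬(x0 ∧ ((x1 ∨ x1) ∧ (T ∧ x0)))
  →8  (¬x0 ∧ (¬(x1 ∧ F) ∧ ¬x0)) ∨ ¬(x0 ∧ ((x1 ∨ x1) ∧ (T ∧ x0)))
  →9  (¬x0 ∧ ((¬x1 ∨ ¬F) ∧ ¬x0)) ∨ ¬(x0 ∧ ((x1 ∨ x1) ∧ (T ∧ x0)))
  →10  (¬x0 ∧ ((¬x1 ∨ T) ∧ ¬x0)) ∨ ¬(x0 ∧ ((x1 ∨ x1) ∧ (T ∧ x0)))
  →11  (¬x0 ∧ (T ∧ ¬x0)) ∨ ¬(x0 ∧ ((x1 ∨ x1) ∧ (T ∧ x0)))
  →12  (¬x0 ∧ ¬x0) ∨ ¬(x0 ∧ ((x1 ∨ x1) ∧ (T ∧ x0)))
  →13  ¬x0 ∨ ¬(x0 ∧ ((x1 ∨ x1) ∧ (T ∧ x0)))
  →14  ¬x0 ∨ (¬x0 ∨ ¬((x1 ∨ x1) ∧ (T ∧ x0)))
  →15  ¬x0 ∨ (¬x0 ∨ (¬(x1 ∨ x1) ∨ ¬(T ∧ x0)))
  →16  ¬x0 ∨ (¬x0 ∨ ((¬x1 ∧ ¬x1) ∨ ¬(T ∧ x0)))
  →17  ¬x0 ∨ (¬x0 ∨ (¬x1 ∨ ¬(T ∧ x0)))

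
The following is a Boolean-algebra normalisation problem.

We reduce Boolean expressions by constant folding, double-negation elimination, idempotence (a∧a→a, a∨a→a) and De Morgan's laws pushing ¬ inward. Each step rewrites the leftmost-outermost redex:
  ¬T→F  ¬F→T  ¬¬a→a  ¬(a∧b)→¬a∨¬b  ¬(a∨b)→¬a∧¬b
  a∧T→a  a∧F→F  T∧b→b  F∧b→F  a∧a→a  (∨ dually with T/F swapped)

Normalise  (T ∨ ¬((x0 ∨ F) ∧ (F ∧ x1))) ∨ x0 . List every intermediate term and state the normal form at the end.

Answer: normal form = T  (in 2 steps)

Working:
  start: (T ∨ ¬((x0 ∨ F) ∧ (F ∧ x1))) ∨ x0
  [1] T ∨ x0
  [2] T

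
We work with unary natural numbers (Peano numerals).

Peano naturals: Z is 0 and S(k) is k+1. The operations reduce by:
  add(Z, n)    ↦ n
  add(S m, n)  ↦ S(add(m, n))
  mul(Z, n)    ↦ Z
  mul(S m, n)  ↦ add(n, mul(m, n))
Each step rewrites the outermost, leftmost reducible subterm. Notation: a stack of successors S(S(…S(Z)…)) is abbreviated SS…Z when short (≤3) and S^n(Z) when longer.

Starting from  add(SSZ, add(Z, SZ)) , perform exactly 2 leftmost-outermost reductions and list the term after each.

  start: add(SSZ, add(Z, SZ))
  →1  S(add(SZ, add(Z, SZ)))
  →2  S(S(add(Z, add(Z, SZ))))

Answer: after 2 steps: S(S(add(Z, add(Z, SZ))))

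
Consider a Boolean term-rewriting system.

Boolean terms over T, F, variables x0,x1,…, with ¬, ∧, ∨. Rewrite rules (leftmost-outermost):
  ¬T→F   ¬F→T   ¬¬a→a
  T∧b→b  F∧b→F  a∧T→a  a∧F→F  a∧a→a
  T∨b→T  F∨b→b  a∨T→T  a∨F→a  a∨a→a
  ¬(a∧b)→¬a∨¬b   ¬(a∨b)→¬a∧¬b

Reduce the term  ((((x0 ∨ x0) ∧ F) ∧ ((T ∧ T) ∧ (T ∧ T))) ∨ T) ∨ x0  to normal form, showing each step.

  start: ((((x0 ∨ x0) ∧ F) ∧ ((T ∧ T) ∧ (T ∧ T))) ∨ T) ∨ x0
  [1] T ∨ x0
  [2] T

Answer: normal form = T  (in 2 steps)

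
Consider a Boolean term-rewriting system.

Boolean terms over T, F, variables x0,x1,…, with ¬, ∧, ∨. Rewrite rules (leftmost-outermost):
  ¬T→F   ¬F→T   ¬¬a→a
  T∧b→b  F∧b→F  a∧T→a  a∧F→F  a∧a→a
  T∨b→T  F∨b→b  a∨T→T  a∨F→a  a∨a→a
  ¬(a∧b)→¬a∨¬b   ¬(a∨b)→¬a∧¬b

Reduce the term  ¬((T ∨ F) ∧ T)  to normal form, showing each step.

  start: ¬((T ∨ F) ∧ T)
  step 1: ¬(T ∨ F) ∨ ¬T
  step 2: (¬T ∧ ¬F) ∨ ¬T
  step 3: (F ∧ ¬F) ∨ ¬T
  step 4: F ∨ ¬T
  step 5: ¬T
  step 6: F

Answer: normal form = F  (in 6 steps)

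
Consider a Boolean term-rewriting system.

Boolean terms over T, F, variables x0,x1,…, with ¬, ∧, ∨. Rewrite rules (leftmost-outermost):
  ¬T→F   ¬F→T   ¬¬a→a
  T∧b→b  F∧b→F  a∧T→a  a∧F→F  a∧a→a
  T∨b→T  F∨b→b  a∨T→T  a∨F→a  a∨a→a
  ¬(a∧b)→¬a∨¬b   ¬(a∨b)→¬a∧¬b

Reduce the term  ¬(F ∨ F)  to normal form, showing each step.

Answer: normal form = T  (in 3 steps)

Working:
  start: ¬(F ∨ F)
  →1  ¬F ∧ ¬F
  →2  ¬F
  →3  T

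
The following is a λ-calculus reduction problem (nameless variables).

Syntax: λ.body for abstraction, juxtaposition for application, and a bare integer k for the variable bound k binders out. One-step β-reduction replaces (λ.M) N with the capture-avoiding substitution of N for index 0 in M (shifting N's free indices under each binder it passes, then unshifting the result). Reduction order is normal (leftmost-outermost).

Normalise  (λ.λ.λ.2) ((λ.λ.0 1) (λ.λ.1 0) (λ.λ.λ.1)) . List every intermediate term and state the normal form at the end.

Answer: normal form = λ.λ.λ.λ.1  (in 4 steps)

Working:
  start: (λ.λ.λ.2) ((λ.λ.0 1) (λ.λ.1 0) (λ.λ.λ.1))
  step 1: λ.λ.(λ.λ.0 1) (λ.λ.1 0) (λ.λ.λ.1)
  step 2: λ.λ.(λ.0 (λ.λ.1 0)) (λ.λ.λ.1)
  step 3: λ.λ.(λ.λ.λ.1) (λ.λ.1 0)
  step 4: λ.λ.λ.λ.1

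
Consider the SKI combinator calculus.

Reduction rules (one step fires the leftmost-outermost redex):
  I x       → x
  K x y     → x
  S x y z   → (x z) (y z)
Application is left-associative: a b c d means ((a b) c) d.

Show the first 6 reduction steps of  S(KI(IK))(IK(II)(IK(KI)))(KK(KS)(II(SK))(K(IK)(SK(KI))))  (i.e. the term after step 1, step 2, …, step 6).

  start: S(KI(IK))(IK(II)(IK(KI)))(KK(KS)(II(SK))(K(IK)(SK(KI))))
  →1  KI(IK)(KK(KS)(II(SK))(K(IK)(SK(KI))))(IK(II)(IK(KI))(KK(KS)(II(SK))(K(IK)(SK(KI)))))
  →2  I(KK(KS)(II(SK))(K(IK)(SK(KI))))(IK(II)(IK(KI))(KK(KS)(II(SK))(K(IK)(SK(KI)))))
  →3  KK(KS)(II(SK))(K(IK)(SK(KI)))(IK(II)(IK(KI))(KK(KS)(II(SK))(K(IK)(SK(KI)))))
  →4  K(II(SK))(K(IK)(SK(KI)))(IK(II)(IK(KI))(KK(KS)(II(SK))(K(IK)(SK(KI)))))
  →5  II(SK)(IK(II)(IK(KI))(KK(KS)(II(SK))(K(IK)(SK(KI)))))
  →6  I(SK)(IK(II)(IK(KI))(KK(KS)(II(SK))(K(IK)(SK(KI)))))

Answer: after 6 steps: I(SK)(IK(II)(IK(KI))(KK(KS)(II(SK))(K(IK)(SK(KI)))))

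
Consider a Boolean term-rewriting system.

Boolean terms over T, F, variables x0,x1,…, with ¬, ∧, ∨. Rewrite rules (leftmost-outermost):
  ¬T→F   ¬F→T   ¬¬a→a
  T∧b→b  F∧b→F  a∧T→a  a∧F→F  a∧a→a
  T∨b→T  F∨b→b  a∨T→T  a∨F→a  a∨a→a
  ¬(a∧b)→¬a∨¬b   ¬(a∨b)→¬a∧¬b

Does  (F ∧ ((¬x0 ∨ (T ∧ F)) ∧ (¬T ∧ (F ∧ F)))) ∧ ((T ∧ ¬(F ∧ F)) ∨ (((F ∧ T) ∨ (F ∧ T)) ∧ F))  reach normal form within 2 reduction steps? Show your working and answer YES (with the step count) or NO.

  start: (F ∧ ((¬x0 ∨ (T ∧ F)) ∧ (¬T ∧ (F ∧ F)))) ∧ ((T ∧ ¬(F ∧ F)) ∨ (((F ∧ T) ∨ (F ∧ T)) ∧ F))
  [1] F ∧ ((T ∧ ¬(F ∧ F)) ∨ (((F ∧ T) ∨ (F ∧ T)) ∧ F))
  [2] F

Answer: YES — reaches normal form F in 2 ≤ 2 steps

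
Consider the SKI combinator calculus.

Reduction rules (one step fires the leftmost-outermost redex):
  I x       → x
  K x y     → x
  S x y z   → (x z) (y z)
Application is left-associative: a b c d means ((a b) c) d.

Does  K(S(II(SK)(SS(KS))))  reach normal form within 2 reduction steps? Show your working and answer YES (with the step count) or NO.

Answer: YES — reaches normal form K(S(SK(SS(KS)))) in 2 ≤ 2 steps

Reduction:
  start: K(S(II(SK)(SS(KS))))
  [1] K(S(I(SK)(SS(KS))))
  [2] K(S(SK(SS(KS))))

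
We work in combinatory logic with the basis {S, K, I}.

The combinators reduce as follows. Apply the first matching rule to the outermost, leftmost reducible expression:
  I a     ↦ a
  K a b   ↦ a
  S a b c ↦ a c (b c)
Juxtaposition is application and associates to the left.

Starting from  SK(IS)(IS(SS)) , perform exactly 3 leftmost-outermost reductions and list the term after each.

Answer: after 3 steps: S(SS)

Reduction:
  start: SK(IS)(IS(SS))
  →1  K(IS(SS))(IS(IS(SS)))
  →2  IS(SS)
  →3  S(SS)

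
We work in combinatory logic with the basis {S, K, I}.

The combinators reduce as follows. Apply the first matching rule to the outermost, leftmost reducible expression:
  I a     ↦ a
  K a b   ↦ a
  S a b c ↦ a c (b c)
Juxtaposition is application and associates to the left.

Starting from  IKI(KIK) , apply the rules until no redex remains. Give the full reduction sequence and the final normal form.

  start: IKI(KIK)
  [1] KI(KIK)
  [2] I

Answer: normal form = I  (in 2 steps)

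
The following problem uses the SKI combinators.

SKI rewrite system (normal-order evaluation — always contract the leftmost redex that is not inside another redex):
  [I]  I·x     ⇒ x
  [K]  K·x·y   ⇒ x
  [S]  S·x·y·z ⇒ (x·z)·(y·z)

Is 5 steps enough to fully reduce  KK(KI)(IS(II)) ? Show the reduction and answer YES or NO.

  start: KK(KI)(IS(II))
  →1  K(IS(II))
  →2  K(S(II))
  →3  K(SI)

Answer: YES — reaches normal form K(SI) in 3 ≤ 5 steps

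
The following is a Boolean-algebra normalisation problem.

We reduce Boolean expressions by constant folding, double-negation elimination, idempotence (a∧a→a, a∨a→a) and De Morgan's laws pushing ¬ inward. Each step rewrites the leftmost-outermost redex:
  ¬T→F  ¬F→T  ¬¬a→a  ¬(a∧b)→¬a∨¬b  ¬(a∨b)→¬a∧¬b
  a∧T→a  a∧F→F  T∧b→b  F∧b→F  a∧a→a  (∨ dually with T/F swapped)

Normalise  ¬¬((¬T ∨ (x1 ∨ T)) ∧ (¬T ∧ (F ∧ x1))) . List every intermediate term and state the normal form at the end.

  start: ¬¬((¬T ∨ (x1 ∨ T)) ∧ (¬T ∧ (F ∧ x1)))
  →1  (¬T ∨ (x1 ∨ T)) ∧ (¬T ∧ (F ∧ x1))
  →2  (F ∨ (x1 ∨ T)) ∧ (¬T ∧ (F ∧ x1))
  →3  (x1 ∨ T) ∧ (¬T ∧ (F ∧ x1))
  →4  T ∧ (¬T ∧ (F ∧ x1))
  →5  ¬T ∧ (F ∧ x1)
  →6  F ∧ (F ∧ x1)
  →7  F

Answer: normal form = F  (in 7 steps)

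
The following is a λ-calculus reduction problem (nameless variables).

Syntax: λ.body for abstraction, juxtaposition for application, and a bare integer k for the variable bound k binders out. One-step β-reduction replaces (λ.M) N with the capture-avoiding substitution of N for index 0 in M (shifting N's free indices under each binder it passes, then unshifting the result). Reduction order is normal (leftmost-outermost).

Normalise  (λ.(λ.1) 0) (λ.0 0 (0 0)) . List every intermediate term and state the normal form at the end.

  start: (λ.(λ.1) 0) (λ.0 0 (0 0))
  →1  (λ.λ.0 0 (0 0)) (λ.0 0 (0 0))
  →2  λ.0 0 (0 0)

Answer: normal form = λ.0 0 (0 0)  (in 2 steps)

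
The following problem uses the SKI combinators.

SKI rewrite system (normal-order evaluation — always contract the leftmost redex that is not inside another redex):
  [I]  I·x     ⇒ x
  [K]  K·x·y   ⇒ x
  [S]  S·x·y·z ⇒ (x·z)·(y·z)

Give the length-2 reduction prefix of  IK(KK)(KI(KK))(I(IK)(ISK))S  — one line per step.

  start: IK(KK)(KI(KK))(I(IK)(ISK))S
  [1] K(KK)(KI(KK))(I(IK)(ISK))S
  [2] KK(I(IK)(ISK))S

Answer: after 2 steps: KK(I(IK)(ISK))S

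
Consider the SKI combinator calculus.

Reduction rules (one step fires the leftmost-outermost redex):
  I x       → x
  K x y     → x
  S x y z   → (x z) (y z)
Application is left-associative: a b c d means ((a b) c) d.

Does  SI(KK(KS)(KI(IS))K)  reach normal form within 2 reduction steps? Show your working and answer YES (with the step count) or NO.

  start: SI(KK(KS)(KI(IS))K)
  →1  SI(K(KI(IS))K)
  →2  SI(KI(IS))

Answer: NO — after 2 steps the term is SI(KI(IS)), not yet normal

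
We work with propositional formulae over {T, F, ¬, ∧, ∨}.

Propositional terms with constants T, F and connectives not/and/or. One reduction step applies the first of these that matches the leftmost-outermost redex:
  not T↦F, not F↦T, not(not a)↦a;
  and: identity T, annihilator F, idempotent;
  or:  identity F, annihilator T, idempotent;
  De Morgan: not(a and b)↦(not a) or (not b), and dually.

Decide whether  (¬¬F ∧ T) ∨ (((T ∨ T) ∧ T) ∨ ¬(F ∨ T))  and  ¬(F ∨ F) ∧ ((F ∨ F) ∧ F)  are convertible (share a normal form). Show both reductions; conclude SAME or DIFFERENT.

Term A:
  start: (¬¬F ∧ T) ∨ (((T ∨ T) ∧ T) ∨ ¬(F ∨ T))
  step 1: ¬¬F ∨ (((T ∨ T) ∧ T) ∨ ¬(F ∨ T))
  step 2: F ∨ (((T ∨ T) ∧ T) ∨ ¬(F ∨ T))
  step 3: ((T ∨ T) ∧ T) ∨ ¬(F ∨ T)
  step 4: (T ∨ T) ∨ ¬(F ∨ T)
  step 5: T ∨ ¬(F ∨ T)
  step 6: T

Term B:
  start: ¬(F ∨ F) ∧ ((F ∨ F) ∧ F)
  step 1: (¬F ∧ ¬F) ∧ ((F ∨ F) ∧ F)
  step 2: ¬F ∧ ((F ∨ F) ∧ F)
  step 3: T ∧ ((F ∨ F) ∧ F)
  step 4: (F ∨ F) ∧ F
  step 5: F

Answer: DIFFERENT — A ⇓ T, B ⇓ F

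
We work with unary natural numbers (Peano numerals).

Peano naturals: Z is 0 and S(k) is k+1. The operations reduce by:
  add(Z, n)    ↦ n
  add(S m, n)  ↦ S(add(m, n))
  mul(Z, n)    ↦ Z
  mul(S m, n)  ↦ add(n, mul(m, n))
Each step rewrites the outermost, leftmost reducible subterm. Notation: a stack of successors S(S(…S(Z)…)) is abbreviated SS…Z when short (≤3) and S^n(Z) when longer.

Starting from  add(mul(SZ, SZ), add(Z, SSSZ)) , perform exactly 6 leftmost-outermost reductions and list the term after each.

Answer: after 6 steps: S(add(Z, SSSZ))

Derivation:
  start: add(mul(SZ, SZ), add(Z, SSSZ))
  step 1: add(add(SZ, mul(Z, SZ)), add(Z, SSSZ))
  step 2: add(S(add(Z, mul(Z, SZ))), add(Z, SSSZ))
  step 3: S(add(add(Z, mul(Z, SZ)), add(Z, SSSZ)))
  step 4: S(add(mul(Z, SZ), add(Z, SSSZ)))
  step 5: S(add(Z, add(Z, SSSZ)))
  step 6: S(add(Z, SSSZ))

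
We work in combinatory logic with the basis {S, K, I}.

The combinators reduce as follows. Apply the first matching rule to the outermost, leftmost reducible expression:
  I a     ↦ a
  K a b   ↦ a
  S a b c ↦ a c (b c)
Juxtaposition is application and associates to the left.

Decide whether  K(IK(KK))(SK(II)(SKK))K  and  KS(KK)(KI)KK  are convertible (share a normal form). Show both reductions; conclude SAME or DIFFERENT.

Answer: SAME — A ⇓ KK, B ⇓ KK

Derivation:
Term A:
  start: K(IK(KK))(SK(II)(SKK))K
  step 1: IK(KK)K
  step 2: K(KK)K
  step 3: KK

Term B:
  start: KS(KK)(KI)KK
  step 1: S(KI)KK
  step 2: KIK(KK)
  step 3: I(KK)
  step 4: KK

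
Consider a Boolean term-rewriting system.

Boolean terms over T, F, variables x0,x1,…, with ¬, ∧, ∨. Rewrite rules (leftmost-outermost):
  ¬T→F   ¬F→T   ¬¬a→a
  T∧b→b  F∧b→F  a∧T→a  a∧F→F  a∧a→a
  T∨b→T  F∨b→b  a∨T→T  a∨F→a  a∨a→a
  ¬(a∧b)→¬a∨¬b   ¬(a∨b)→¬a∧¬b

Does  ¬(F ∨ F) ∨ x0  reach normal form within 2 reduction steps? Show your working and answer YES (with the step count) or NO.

  start: ¬(F ∨ F) ∨ x0
  →1  (¬F ∧ ¬F) ∨ x0
  →2  ¬F ∨ x0

Answer: NO — after 2 steps the term is ¬F ∨ x0, not yet normal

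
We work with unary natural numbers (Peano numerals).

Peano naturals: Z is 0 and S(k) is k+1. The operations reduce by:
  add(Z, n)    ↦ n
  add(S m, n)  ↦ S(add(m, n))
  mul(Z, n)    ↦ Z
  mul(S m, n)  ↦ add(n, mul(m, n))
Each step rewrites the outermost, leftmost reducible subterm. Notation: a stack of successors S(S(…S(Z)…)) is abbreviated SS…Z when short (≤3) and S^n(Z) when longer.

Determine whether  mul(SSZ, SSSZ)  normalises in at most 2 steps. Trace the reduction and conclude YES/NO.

  start: mul(SSZ, SSSZ)
  step 1: add(SSSZ, mul(SZ, SSSZ))
  step 2: S(add(SSZ, mul(SZ, SSSZ)))

Answer: NO — after 2 steps the term is S(add(SSZ, mul(SZ, SSSZ))), not yet normal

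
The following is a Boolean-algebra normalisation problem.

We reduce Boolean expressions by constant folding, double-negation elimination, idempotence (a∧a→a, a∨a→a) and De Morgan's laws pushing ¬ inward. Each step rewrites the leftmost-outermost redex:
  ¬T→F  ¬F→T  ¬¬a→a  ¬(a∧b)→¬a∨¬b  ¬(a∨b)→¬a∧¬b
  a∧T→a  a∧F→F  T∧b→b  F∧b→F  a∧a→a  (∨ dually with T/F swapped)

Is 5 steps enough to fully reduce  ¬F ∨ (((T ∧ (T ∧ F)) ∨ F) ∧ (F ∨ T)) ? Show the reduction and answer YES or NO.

Answer: YES — reaches normal form T in 2 ≤ 5 steps

Derivation:
  start: ¬F ∨ (((T ∧ (T ∧ F)) ∨ F) ∧ (F ∨ T))
  [1] T ∨ (((T ∧ (T ∧ F)) ∨ F) ∧ (F ∨ T))
  [2] T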